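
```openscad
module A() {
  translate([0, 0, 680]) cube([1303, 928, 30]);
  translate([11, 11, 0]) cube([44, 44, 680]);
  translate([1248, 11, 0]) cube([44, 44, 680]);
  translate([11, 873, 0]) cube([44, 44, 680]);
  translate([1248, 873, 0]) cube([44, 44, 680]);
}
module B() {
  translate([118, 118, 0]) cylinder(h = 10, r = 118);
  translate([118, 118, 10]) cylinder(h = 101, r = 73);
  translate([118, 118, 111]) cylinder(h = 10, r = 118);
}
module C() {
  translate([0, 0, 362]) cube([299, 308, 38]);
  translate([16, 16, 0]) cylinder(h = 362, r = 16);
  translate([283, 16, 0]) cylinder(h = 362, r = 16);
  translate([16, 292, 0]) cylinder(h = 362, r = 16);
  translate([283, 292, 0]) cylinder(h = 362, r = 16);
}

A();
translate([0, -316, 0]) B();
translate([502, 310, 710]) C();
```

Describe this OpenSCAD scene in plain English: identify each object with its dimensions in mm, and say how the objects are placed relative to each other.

A is a table with a 1303×928 mm rectangular top, 30 mm thick, top surface at z = 710 mm, supported by four 44×44 mm square legs, each inset 11 mm from the nearest pair of top edges, running from the floor.

B is a spool: two coaxial disc flanges of radius 118 mm and thickness 10 mm, joined by a core cylinder of radius 73 mm and height 101 mm. The lower flange rests on z = 0 and the three cylinders share a vertical axis.

C is a simple wooden stool: a rectangular seat 299 mm (x) by 308 mm (y), 38 mm thick, top face at z = 400 mm, on four round legs, each 32 mm in diameter. The legs rest on z = 0, each leg's axis is inset half a diameter from the nearest pair of seat edges (so the leg's bounding box is flush with the corner).

The spool is on the floor beside the table on its −y side. The stool is on top of the table, centred.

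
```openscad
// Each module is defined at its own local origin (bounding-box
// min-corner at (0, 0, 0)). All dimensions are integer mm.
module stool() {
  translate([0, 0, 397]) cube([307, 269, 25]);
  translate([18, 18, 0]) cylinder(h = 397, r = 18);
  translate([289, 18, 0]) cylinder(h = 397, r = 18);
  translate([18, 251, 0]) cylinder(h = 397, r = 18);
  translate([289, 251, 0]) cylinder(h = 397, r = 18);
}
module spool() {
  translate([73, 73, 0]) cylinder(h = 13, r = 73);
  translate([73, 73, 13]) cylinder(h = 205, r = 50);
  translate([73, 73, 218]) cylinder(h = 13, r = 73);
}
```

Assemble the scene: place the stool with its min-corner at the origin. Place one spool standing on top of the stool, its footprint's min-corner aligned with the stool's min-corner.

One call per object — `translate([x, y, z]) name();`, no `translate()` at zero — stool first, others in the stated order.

stool();
translate([0, 0, 422]) spool();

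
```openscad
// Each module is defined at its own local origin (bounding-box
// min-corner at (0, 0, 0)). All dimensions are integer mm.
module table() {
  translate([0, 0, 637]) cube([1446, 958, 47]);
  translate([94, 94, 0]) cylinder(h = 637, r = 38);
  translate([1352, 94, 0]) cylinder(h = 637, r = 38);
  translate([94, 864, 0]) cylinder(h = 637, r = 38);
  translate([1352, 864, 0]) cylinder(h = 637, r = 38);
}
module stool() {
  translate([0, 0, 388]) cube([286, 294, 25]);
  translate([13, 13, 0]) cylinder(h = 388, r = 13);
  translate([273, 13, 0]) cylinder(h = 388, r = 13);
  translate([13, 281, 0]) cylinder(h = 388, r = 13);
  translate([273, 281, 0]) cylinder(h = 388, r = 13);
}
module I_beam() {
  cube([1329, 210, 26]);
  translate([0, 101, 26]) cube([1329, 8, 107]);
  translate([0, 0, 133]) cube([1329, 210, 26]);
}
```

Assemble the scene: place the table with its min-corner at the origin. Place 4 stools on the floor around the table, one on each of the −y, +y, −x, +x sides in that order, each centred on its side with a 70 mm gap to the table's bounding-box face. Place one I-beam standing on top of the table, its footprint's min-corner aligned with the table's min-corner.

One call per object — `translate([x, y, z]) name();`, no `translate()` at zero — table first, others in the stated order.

table();
translate([580, -364, 0]) stool();
translate([580, 1028, 0]) stool();
translate([-356, 332, 0]) stool();
translate([1516, 332, 0]) stool();
translate([0, 0, 684]) I_beam();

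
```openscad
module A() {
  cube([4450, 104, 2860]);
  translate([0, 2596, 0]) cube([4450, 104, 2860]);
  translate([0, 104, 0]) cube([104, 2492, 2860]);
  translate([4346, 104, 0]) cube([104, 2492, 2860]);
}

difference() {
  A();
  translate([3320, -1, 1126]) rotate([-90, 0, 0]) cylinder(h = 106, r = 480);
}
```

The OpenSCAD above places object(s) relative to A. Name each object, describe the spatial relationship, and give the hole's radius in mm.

A is a house frame. The house frame has a circular hole through its front wall. The hole's radius is 480 mm.

The subtracted cylinder has r = 480 mm.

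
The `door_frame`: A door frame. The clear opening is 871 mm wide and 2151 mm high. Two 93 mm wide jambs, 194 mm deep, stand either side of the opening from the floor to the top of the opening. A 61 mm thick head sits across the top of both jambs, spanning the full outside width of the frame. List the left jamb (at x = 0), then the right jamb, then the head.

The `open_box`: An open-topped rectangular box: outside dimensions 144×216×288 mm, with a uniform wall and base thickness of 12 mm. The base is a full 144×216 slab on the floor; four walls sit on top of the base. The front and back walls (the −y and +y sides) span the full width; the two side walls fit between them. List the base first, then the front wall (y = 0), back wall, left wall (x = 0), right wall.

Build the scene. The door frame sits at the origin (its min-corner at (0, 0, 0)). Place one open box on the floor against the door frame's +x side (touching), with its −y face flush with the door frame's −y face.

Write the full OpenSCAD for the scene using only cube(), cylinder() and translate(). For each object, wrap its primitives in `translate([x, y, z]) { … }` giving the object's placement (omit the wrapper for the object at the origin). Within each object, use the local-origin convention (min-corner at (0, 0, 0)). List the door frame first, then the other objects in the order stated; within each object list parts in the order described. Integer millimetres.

cube([93, 194, 2151]);
translate([964, 0, 0]) cube([93, 194, 2151]);
translate([0, 0, 2151]) cube([1057, 194, 61]);
translate([1057, 0, 0]) {
  cube([144, 216, 12]);
  translate([0, 0, 12]) cube([144, 12, 276]);
  translate([0, 204, 12]) cube([144, 12, 276]);
  translate([0, 12, 12]) cube([12, 192, 276]);
  translate([132, 12, 12]) cube([12, 192, 276]);
}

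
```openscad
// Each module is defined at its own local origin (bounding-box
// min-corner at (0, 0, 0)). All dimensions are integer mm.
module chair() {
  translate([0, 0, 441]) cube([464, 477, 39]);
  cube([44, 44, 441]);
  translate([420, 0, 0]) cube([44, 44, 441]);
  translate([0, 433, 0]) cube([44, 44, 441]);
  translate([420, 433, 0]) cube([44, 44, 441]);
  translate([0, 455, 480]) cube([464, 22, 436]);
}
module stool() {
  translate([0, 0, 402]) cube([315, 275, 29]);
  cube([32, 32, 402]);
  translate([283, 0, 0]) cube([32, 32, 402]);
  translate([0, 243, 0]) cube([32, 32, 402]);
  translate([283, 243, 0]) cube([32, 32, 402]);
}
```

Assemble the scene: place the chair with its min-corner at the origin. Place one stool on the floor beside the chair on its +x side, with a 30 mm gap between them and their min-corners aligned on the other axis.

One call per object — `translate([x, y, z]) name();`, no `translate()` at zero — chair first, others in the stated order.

chair();
translate([494, 0, 0]) stool();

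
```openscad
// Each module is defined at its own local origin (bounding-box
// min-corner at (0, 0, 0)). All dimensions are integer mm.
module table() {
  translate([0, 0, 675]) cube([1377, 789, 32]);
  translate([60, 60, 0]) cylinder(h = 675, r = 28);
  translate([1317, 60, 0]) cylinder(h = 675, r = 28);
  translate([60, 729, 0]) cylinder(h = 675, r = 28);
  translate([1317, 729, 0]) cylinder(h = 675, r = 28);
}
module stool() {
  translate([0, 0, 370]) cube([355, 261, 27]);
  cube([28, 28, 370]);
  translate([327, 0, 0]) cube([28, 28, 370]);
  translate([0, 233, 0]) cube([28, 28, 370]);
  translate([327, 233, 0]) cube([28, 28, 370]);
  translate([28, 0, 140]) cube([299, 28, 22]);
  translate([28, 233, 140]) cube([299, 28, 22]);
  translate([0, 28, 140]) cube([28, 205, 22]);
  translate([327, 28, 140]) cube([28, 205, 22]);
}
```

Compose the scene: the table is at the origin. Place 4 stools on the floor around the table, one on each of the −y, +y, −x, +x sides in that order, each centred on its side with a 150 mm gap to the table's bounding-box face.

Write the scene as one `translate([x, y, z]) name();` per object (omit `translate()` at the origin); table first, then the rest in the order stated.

table();
translate([511, -411, 0]) stool();
translate([511, 939, 0]) stool();
translate([-505, 264, 0]) stool();
translate([1527, 264, 0]) stool();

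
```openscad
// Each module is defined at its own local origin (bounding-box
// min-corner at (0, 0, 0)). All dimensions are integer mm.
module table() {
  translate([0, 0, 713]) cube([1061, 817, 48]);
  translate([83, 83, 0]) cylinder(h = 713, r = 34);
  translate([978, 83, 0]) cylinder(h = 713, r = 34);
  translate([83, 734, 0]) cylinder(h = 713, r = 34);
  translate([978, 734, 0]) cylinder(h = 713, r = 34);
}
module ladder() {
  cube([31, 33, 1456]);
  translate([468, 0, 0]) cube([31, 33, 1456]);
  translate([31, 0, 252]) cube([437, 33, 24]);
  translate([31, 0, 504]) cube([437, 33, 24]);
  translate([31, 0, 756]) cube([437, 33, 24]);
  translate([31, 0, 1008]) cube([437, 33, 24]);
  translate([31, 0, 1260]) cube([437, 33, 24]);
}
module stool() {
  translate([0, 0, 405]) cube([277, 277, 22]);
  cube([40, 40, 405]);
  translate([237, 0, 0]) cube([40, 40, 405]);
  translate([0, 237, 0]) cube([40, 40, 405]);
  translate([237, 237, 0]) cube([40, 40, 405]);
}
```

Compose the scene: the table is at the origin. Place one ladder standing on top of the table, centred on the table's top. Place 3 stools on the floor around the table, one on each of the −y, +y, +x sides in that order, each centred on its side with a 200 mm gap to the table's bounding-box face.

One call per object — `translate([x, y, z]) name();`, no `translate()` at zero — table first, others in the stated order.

table();
translate([281, 392, 761]) ladder();
translate([392, -477, 0]) stool();
translate([392, 1017, 0]) stool();
translate([1261, 270, 0]) stool();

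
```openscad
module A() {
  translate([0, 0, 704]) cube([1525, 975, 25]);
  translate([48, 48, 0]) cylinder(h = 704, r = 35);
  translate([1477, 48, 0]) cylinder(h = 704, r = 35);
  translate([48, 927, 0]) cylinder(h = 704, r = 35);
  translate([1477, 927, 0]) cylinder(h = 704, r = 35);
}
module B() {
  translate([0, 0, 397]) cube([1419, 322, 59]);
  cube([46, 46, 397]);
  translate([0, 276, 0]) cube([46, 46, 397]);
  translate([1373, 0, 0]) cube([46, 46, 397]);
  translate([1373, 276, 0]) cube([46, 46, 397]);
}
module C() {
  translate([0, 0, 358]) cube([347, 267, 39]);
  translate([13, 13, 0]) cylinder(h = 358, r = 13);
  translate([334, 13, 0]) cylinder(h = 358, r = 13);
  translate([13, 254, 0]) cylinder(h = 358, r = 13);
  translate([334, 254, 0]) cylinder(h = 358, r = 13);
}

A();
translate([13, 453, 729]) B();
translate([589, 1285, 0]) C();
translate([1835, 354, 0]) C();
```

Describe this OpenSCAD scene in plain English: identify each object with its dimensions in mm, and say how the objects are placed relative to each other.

A is a rectangular dining table. The top is 1525×975×25 mm with its upper surface at z = 729 mm. It stands on four round legs of 70 mm diameter, each leg's bounding box inset 13 mm from the nearest pair of top edges, running from the floor to the underside of the top.

B is a bench: a 1419×322 mm seat slab, 59 mm thick, top at z = 456 mm, on four 46×46 mm square legs flush with the seat corners and standing on z = 0.

C is a simple wooden stool: a rectangular seat 347 mm (x) by 267 mm (y), 39 mm thick, top face at z = 397 mm, on four round legs, each 26 mm in diameter. The legs rest on z = 0, each leg's axis is inset half a diameter from the nearest pair of seat edges (so the leg's bounding box is flush with the corner).

The bench is on top of the table. Two stools sit around the table at the +y, +x sides.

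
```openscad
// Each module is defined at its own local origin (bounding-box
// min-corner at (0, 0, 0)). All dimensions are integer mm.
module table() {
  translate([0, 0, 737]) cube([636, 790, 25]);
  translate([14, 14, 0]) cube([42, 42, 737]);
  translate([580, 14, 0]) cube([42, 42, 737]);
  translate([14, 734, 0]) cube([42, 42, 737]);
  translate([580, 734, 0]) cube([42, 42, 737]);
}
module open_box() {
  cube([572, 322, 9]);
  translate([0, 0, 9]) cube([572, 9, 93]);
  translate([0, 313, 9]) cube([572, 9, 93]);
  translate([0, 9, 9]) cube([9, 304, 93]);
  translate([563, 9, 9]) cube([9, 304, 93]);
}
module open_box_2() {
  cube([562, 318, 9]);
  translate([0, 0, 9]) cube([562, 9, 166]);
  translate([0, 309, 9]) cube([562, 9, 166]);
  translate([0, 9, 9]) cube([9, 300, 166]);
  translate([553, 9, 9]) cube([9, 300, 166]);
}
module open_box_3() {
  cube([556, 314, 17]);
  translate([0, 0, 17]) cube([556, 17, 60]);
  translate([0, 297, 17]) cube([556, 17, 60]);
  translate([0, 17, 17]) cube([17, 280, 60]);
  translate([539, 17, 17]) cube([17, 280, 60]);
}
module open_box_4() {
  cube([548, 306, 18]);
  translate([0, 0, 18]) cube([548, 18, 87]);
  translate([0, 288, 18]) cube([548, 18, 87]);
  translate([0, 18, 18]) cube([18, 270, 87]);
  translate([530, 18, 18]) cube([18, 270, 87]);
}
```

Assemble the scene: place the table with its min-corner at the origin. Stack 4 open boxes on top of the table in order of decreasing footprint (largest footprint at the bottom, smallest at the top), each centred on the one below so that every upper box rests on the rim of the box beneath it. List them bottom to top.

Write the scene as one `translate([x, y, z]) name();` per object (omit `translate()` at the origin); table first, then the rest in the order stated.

table();
translate([32, 234, 762]) open_box();
translate([37, 236, 864]) open_box_2();
translate([40, 238, 1039]) open_box_3();
translate([44, 242, 1116]) open_box_4();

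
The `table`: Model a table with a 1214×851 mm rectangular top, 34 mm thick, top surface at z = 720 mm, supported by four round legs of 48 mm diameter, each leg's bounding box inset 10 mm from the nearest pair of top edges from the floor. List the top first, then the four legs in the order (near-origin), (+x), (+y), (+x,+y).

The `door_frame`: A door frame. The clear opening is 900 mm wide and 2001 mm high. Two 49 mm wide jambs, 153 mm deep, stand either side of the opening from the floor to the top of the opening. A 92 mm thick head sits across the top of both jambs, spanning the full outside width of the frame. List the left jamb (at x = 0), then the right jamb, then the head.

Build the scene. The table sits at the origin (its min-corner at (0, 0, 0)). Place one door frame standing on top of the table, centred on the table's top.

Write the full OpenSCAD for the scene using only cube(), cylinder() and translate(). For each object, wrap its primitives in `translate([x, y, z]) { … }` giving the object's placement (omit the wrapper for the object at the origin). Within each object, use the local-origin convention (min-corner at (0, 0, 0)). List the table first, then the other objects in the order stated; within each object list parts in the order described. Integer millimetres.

translate([0, 0, 686]) cube([1214, 851, 34]);
translate([34, 34, 0]) cylinder(h = 686, r = 24);
translate([1180, 34, 0]) cylinder(h = 686, r = 24);
translate([34, 817, 0]) cylinder(h = 686, r = 24);
translate([1180, 817, 0]) cylinder(h = 686, r = 24);
translate([108, 349, 720]) {
  cube([49, 153, 2001]);
  translate([949, 0, 0]) cube([49, 153, 2001]);
  translate([0, 0, 2001]) cube([998, 153, 92]);
}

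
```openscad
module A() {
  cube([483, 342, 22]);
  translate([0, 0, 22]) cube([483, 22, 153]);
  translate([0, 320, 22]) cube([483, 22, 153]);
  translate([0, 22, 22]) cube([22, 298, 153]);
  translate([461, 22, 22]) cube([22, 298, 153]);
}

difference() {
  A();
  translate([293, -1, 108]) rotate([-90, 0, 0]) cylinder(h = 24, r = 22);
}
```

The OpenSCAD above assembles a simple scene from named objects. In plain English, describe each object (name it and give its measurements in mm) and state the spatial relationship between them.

A is an open-topped rectangular box: outside dimensions 483×342×175 mm, with a uniform wall and base thickness of 22 mm. The base is a full 483×342 slab on the floor; four walls sit on top of the base. The front and back walls (the −y and +y sides) span the full width; the two side walls fit between them.

The open box has a circular hole of radius 22 mm through its front wall, centred at (x = 293, z = 108).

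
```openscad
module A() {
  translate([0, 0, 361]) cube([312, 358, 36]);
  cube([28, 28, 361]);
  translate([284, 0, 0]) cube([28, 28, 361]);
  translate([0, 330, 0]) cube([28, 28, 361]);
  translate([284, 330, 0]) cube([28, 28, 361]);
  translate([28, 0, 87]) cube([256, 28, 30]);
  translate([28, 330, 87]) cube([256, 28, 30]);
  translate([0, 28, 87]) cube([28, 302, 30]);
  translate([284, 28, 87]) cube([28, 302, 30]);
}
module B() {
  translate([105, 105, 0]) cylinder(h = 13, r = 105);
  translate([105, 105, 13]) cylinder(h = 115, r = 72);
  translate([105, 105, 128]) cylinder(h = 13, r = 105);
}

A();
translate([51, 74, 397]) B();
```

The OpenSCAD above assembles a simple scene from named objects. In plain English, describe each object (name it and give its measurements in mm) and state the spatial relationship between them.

A is a simple wooden stool: a rectangular seat 312 mm (x) by 358 mm (y), 36 mm thick, top face at z = 397 mm, on four square legs, each 28×28 mm in cross-section. The legs rest on z = 0, each flush with a corner of the seat. Four stretchers, 28 mm wide and 30 mm tall, connect adjacent legs with their undersides at z = 87 mm, each running between the inner faces of the legs it joins and aligned with the legs' outer faces on the other axis.

B is a spool: two coaxial disc flanges of radius 105 mm and thickness 13 mm, joined by a core cylinder of radius 72 mm and height 115 mm. The lower flange rests on z = 0 and the three cylinders share a vertical axis.

The spool is on top of the stool, centred.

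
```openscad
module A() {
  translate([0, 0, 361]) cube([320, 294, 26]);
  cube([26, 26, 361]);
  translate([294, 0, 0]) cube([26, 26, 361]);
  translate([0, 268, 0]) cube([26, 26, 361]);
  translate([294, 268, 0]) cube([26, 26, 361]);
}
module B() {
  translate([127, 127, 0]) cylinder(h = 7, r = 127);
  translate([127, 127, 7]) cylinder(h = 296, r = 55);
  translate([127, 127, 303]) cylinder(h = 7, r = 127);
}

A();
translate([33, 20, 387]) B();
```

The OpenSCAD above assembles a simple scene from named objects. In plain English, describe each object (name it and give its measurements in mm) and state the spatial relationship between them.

A is a four-legged stool. The seat is 320×294 mm, 26 mm thick, top at z = 387 mm. It stands on four square legs, each 26×26 mm in cross-section, from z = 0 to the seat underside, each flush with a corner of the seat.

B is a spool: two coaxial disc flanges of radius 127 mm and thickness 7 mm, joined by a core cylinder of radius 55 mm and height 296 mm. The lower flange rests on z = 0 and the three cylinders share a vertical axis.

The spool is on top of the stool, centred.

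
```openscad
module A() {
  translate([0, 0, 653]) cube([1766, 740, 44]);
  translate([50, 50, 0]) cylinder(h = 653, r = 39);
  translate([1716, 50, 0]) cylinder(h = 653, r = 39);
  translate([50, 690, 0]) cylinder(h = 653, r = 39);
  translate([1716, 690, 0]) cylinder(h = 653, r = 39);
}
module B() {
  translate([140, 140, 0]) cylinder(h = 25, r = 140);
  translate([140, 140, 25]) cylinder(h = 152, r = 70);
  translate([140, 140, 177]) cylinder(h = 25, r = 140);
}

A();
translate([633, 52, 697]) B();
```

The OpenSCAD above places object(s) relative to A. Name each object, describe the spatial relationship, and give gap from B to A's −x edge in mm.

The spool's min-x is at 633; the table's min-x is 0; gap = 633 mm.

A is a table. B is a spool. The spool is on top of the table. The gap from the spool to the table's −x edge is 633 mm.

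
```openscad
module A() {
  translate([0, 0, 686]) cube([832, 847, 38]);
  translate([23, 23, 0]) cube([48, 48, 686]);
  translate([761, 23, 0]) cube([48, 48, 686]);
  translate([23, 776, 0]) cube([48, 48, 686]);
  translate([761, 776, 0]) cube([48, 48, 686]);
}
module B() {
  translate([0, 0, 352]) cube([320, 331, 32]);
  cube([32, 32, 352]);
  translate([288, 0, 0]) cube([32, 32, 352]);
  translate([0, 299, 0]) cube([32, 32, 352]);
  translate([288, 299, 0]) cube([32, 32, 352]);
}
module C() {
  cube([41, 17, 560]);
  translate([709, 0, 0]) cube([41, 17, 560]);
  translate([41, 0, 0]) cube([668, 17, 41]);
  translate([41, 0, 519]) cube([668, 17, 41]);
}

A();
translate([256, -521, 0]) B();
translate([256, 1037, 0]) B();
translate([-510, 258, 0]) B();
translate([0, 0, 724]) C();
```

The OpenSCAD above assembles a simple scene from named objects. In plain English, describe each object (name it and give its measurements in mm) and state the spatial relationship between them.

A is a rectangular dining table. The top is 832×847×38 mm with its upper surface at z = 724 mm. It stands on four 48×48 mm square legs, each inset 23 mm from the nearest pair of top edges, running from the floor to the underside of the top.

B is a simple wooden stool: a rectangular seat 320 mm (x) by 331 mm (y), 32 mm thick, top face at z = 384 mm, on four square legs, each 32×32 mm in cross-section. The legs rest on z = 0, each flush with a corner of the seat.

C is a rectangular picture frame lying in the x–z plane (depth along y). The opening is 668 mm wide (x) by 478 mm tall (z), surrounded by a border 41 mm wide on all four sides. The frame is 17 mm deep and is made of two full-height vertical stiles with two horizontal rails fitted between them.

Three stools sit around the table at the −y, +y, −x sides. The picture frame is on top of the table.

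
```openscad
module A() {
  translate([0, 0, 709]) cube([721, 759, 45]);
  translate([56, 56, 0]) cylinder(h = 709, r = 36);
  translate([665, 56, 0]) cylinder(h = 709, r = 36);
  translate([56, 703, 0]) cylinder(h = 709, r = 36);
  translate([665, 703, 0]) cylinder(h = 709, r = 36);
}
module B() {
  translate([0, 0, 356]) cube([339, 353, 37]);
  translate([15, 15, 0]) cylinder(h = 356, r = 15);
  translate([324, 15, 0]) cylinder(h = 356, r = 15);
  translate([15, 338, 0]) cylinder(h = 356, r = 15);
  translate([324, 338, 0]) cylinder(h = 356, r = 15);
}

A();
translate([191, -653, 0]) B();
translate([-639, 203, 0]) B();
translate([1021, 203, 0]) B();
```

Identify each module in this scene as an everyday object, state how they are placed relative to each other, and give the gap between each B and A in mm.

Each stool's nearest face is 300 mm from the table's bounding box.

A is a table. B is a stool. Three stools sit around the table at the −y, −x, +x sides. The gap between each stool and the table is 300 mm.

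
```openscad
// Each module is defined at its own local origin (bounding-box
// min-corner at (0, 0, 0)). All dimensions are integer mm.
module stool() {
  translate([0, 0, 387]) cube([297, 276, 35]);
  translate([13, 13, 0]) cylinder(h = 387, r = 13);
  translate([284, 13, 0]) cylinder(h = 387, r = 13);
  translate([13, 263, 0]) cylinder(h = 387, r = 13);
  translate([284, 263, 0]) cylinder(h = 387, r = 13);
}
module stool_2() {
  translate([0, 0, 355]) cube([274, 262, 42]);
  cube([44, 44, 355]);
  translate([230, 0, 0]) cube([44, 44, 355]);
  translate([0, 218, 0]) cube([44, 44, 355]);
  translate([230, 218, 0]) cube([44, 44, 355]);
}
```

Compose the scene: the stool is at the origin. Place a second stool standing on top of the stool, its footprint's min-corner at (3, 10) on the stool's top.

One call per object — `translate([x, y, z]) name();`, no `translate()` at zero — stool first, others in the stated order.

stool();
translate([3, 10, 422]) stool_2();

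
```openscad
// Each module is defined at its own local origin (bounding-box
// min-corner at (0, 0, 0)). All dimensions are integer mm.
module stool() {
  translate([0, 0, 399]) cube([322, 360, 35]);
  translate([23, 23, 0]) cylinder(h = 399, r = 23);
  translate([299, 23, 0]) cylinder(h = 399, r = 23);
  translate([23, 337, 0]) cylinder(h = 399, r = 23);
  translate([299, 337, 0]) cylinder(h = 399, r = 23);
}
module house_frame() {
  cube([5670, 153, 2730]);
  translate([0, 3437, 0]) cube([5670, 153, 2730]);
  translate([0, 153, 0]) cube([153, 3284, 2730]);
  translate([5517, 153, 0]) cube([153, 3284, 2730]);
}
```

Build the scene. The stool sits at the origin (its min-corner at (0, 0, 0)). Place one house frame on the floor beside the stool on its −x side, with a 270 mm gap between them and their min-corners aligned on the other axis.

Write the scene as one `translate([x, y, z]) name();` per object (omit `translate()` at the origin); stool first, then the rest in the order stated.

stool();
translate([-5940, 0, 0]) house_frame();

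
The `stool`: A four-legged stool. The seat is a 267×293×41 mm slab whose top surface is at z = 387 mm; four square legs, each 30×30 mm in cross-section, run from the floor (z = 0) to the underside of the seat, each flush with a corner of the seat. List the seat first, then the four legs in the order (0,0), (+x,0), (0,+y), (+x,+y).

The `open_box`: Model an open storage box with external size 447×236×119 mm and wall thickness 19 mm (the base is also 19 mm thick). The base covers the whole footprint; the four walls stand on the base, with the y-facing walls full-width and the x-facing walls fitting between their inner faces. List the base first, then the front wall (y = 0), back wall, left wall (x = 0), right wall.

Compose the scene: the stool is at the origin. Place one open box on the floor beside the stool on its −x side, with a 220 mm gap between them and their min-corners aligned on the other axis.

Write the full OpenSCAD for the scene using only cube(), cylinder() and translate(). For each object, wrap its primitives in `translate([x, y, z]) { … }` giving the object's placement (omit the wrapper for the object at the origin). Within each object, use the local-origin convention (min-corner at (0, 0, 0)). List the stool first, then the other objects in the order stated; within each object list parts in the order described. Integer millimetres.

translate([0, 0, 346]) cube([267, 293, 41]);
cube([30, 30, 346]);
translate([237, 0, 0]) cube([30, 30, 346]);
translate([0, 263, 0]) cube([30, 30, 346]);
translate([237, 263, 0]) cube([30, 30, 346]);
translate([-667, 0, 0]) {
  cube([447, 236, 19]);
  translate([0, 0, 19]) cube([447, 19, 100]);
  translate([0, 217, 19]) cube([447, 19, 100]);
  translate([0, 19, 19]) cube([19, 198, 100]);
  translate([428, 19, 19]) cube([19, 198, 100]);
}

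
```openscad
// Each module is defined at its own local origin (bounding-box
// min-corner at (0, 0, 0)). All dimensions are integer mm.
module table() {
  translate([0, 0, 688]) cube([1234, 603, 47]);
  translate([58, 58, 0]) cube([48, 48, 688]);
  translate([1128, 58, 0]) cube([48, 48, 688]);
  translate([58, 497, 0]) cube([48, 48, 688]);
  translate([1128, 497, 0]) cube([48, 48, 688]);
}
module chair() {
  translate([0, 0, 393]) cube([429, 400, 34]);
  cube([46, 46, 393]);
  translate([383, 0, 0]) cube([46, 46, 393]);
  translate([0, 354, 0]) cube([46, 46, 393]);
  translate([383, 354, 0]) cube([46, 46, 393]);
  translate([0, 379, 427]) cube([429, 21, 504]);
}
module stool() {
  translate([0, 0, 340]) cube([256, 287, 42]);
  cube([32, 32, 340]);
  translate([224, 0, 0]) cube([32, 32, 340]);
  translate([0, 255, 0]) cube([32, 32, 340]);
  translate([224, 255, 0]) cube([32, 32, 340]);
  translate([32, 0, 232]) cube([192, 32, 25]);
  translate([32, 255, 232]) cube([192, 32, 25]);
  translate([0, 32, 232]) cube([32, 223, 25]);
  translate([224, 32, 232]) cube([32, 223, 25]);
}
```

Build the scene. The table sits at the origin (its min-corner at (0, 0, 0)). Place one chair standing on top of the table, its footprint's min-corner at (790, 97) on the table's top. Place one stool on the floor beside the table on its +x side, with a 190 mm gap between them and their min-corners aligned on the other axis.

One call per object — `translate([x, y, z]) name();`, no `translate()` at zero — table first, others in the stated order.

table();
translate([790, 97, 735]) chair();
translate([1424, 0, 0]) stool();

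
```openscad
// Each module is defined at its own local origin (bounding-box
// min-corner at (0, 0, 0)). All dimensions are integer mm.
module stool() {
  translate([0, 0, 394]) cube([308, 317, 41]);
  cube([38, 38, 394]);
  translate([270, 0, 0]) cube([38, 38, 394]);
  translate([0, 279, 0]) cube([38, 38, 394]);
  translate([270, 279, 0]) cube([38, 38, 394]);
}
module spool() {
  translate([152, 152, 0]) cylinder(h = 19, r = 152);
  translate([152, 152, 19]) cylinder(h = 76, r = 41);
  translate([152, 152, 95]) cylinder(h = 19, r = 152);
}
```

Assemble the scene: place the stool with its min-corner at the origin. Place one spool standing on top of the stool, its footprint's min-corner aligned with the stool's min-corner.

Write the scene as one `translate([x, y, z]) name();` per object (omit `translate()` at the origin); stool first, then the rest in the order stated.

stool();
translate([0, 0, 435]) spool();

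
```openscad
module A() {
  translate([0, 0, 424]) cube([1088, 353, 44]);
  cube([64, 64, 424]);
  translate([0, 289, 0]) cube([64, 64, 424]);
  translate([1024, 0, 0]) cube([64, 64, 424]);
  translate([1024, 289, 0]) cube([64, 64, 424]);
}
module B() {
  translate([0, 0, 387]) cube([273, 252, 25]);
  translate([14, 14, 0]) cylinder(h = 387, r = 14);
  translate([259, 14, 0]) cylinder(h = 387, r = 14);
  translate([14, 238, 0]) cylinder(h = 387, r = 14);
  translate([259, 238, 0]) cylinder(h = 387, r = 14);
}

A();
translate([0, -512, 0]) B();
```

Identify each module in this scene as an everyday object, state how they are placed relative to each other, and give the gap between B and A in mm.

The stool's nearest face is 260 mm from the bench's −y face.

A is a bench. B is a stool. The stool is on the floor beside the bench on its −y side. The gap between the stool and the bench is 260 mm.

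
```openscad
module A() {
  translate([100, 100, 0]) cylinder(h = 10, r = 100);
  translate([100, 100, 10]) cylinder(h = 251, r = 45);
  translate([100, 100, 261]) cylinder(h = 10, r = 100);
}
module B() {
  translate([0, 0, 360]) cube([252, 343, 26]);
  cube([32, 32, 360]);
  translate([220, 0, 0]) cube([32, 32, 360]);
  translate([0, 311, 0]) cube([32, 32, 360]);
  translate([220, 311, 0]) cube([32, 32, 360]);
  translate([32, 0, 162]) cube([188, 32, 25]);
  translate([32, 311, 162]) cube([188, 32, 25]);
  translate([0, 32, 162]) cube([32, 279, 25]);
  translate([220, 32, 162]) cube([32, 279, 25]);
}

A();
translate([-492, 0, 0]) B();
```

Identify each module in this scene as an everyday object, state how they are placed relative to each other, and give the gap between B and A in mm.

A is a spool. B is a stool. The stool is on the floor beside the spool on its −x side. The gap between the stool and the spool is 240 mm.

The stool's nearest face is 240 mm from the spool's −x face.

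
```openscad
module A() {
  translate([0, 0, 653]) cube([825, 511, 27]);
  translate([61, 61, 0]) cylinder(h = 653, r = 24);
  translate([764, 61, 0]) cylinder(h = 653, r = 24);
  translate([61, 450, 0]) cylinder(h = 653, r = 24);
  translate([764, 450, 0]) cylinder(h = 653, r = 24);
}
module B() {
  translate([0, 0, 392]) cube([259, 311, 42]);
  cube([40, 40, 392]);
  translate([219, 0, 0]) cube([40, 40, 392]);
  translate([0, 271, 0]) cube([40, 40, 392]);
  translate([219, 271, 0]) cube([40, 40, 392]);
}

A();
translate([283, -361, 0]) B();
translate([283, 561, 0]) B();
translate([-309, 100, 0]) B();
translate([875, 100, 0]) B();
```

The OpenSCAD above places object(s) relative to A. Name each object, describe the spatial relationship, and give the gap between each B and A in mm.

Each stool's nearest face is 50 mm from the table's bounding box.

A is a table. B is a stool. Four stools sit around the table at the −y, +y, −x, +x sides. The gap between each stool and the table is 50 mm.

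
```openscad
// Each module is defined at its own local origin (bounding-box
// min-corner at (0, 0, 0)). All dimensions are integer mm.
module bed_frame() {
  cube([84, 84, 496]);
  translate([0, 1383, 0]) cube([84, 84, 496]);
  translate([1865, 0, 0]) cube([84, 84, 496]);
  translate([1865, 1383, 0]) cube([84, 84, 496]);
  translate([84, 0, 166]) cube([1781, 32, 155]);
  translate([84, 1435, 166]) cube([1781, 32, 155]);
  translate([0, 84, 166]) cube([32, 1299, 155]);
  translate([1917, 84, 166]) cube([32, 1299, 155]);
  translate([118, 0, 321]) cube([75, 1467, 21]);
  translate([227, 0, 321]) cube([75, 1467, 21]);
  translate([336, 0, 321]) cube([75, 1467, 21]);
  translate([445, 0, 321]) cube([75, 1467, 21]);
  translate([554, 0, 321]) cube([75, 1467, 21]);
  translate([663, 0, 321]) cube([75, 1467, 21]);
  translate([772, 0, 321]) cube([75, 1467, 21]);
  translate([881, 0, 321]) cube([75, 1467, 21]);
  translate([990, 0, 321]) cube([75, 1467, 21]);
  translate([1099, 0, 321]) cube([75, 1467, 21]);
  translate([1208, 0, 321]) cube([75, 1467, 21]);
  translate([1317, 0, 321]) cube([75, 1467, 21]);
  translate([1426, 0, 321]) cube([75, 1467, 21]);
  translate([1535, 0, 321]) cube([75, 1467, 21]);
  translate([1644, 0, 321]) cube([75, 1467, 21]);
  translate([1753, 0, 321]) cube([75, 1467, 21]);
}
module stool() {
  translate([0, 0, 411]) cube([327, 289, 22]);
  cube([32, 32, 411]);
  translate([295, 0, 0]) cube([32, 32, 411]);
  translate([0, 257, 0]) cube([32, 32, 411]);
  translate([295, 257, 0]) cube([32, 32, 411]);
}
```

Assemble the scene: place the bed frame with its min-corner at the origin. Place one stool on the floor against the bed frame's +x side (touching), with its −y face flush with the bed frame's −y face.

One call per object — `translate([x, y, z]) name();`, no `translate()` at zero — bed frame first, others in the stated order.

bed_frame();
translate([1949, 0, 0]) stool();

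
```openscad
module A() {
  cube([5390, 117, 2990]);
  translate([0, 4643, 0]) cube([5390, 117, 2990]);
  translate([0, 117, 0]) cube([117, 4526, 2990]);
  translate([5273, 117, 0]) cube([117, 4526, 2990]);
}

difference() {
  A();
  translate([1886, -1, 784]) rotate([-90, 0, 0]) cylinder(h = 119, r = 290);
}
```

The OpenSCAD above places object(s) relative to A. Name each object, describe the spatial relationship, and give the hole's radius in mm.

The subtracted cylinder has r = 290 mm.

A is a house frame. The house frame has a circular hole through its front wall. The hole's radius is 290 mm.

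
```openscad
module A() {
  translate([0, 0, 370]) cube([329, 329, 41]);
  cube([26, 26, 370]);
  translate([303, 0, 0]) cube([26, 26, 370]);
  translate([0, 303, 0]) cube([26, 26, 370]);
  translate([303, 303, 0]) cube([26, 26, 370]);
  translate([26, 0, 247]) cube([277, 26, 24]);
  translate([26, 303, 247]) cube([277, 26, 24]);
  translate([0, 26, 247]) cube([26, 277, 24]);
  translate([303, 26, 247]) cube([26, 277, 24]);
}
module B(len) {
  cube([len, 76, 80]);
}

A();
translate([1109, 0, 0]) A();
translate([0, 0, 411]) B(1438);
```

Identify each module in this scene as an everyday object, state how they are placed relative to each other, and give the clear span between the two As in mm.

Second stool starts at x = 1109; first ends at x = 329; clear span = 1109 − 329 = 780 mm.

A is a stool. B is a beam. A beam spans the tops of two stools. The clear span between the two stools is 780 mm.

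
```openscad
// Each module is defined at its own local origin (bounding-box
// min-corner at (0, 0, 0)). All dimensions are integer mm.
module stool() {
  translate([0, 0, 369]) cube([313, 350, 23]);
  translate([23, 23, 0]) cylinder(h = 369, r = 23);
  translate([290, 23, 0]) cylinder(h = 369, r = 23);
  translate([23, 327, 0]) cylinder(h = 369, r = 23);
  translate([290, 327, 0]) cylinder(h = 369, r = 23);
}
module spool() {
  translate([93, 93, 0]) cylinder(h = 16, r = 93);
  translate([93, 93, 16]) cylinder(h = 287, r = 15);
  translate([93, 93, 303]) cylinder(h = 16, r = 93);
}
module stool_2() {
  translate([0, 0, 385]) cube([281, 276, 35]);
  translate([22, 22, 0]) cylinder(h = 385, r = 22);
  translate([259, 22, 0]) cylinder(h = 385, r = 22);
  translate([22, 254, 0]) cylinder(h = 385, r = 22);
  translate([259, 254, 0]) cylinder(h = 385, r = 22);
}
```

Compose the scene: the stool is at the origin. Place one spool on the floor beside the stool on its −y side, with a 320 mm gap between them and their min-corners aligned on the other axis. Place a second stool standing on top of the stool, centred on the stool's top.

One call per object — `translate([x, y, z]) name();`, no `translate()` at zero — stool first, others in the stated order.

stool();
translate([0, -506, 0]) spool();
translate([16, 37, 392]) stool_2();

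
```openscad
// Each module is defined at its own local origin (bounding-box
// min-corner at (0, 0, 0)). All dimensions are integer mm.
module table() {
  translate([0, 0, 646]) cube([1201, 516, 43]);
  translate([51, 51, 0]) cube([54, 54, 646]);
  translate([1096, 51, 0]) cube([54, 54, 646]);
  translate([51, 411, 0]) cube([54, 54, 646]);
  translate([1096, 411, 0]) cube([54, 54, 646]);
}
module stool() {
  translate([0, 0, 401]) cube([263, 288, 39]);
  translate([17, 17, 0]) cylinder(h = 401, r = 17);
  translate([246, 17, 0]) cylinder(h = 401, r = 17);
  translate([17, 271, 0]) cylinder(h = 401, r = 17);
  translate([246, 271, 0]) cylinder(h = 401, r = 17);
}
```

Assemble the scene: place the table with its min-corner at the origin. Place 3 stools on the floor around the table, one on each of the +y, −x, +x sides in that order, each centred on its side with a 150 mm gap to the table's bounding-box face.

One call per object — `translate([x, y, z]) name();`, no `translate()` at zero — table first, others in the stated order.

table();
translate([469, 666, 0]) stool();
translate([-413, 114, 0]) stool();
translate([1351, 114, 0]) stool();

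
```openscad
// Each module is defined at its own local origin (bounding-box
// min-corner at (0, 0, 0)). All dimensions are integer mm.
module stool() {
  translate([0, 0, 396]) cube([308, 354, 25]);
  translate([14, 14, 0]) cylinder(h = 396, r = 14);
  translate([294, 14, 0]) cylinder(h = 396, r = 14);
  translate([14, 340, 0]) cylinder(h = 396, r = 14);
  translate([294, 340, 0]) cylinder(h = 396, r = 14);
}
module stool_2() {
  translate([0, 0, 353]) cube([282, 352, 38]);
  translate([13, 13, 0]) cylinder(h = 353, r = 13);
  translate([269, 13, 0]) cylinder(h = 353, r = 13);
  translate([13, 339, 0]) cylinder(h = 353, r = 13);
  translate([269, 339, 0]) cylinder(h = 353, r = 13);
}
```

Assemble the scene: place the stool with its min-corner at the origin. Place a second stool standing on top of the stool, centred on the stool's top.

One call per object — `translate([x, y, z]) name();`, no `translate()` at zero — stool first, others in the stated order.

stool();
translate([13, 1, 421]) stool_2();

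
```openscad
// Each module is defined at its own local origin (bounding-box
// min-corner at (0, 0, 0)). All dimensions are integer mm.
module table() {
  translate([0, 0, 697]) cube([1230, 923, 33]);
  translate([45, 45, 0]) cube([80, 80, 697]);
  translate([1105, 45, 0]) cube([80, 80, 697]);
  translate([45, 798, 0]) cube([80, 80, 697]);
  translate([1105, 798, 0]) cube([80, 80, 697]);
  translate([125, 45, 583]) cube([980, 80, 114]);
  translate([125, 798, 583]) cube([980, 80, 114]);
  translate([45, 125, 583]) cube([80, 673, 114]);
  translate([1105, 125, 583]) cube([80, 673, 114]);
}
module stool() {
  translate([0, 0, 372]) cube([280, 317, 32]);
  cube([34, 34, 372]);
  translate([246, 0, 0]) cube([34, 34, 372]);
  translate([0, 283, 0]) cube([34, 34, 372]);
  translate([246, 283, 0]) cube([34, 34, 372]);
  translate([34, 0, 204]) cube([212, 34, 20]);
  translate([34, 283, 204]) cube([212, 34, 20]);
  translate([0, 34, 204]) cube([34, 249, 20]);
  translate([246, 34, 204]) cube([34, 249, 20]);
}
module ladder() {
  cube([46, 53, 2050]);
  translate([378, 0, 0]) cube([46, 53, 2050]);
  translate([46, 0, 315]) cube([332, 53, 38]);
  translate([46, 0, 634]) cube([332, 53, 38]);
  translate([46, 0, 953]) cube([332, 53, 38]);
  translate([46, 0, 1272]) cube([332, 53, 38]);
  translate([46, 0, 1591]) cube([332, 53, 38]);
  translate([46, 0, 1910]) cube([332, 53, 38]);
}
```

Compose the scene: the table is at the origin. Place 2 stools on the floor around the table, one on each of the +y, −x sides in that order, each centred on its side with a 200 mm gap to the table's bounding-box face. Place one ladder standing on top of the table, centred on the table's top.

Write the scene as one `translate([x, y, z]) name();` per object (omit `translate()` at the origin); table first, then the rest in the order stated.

table();
translate([475, 1123, 0]) stool();
translate([-480, 303, 0]) stool();
translate([403, 435, 730]) ladder();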